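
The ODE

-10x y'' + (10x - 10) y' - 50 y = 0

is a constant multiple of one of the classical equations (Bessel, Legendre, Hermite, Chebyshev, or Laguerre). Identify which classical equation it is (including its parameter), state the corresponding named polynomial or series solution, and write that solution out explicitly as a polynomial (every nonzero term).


All three coefficients share the factor -10; dividing through by -10 gives  x y'' + (1 - x) y' + 5 y = 0.
This matches the Laguerre equation x y'' + (1 - x) y' + n y = 0 with n = 5; the polynomial solution is L_5(x).
With y = sum_k a_k x^k, matching x^k gives (k+1)k a_{k+1} + (k+1) a_{k+1} - k a_k + n a_k = 0, i.e. (k+1)^2 a_{k+1} = (k - n) a_k = (k - 5) a_k. The right side vanishes at k = 5, so the series terminates at degree 5.
Standard normalization L_n(0) = 1 gives a_0 = 1. Work upward with a_{k+1} = (k - 5) a_k / (k+1)^2:
  a_1 = (0 - 5)(1) / 1^2 = -5/1 = -5
  a_2 = (1 - 5)(-5) / 2^2 = 20/4 = 5
  a_3 = (2 - 5)(5) / 3^2 = -15/9 = -5/3
  a_4 = (3 - 5)(-5/3) / 4^2 = (10/3)/16 = 5/24
  a_5 = (4 - 5)(5/24) / 5^2 = (-5/24)/25 = -1/120
Hence L_5(x) = -x^5/120 + 5 x^4/24 - 5 x^3/3 + 5 x^2 - 5 x + 1.

L_5(x); series = -x^5/120 + 5 x^4/24 - 5 x^3/3 + 5 x^2 - 5 x + 1


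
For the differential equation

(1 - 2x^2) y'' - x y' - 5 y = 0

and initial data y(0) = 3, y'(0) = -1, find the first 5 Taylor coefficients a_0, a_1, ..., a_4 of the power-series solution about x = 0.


Ansatz: y(x) = sum_{n>=0} a_n x^n, so y'(x) = sum_{n>=1} n a_n x^(n-1) and y''(x) = sum_{n>=2} n(n-1) a_n x^(n-2).
Substitute into P(x) y'' + Q(x) y' + R(x) y = 0 with P(x) = 1 - 2x^2, Q(x) = -x, R(x) = -5, and match powers of x.
Initial conditions: a_0 = 3, a_1 = -1.
Setting the coefficient of each power of x to zero and solving order by order (substituting the coefficients already found):
  x^0: 2 a_2 - 5 a_0 = 0  ->  2 a_2 = 5 a_0 = 15  ->  a_2 = 15/2
  x^1: 6 a_3 - 6 a_1 = 0  ->  6 a_3 = 6 a_1 = -6  ->  a_3 = -1
  x^2: 12 a_4 - 11 a_2 = 0  ->  12 a_4 = 11 a_2 = 165/2  ->  a_4 = 55/8
Truncated series: y(x) = 3 - x + (15/2) x^2 - x^3 + (55/8) x^4 + O(x^5).

a_0 = 3; a_1 = -1; a_2 = 15/2; a_3 = -1; a_4 = 55/8


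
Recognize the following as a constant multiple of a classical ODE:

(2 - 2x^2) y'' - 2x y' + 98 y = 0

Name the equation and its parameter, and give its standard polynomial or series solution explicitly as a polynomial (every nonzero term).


All three coefficients share the factor 2; dividing through by 2 gives  (1 - x^2) y'' - x y' + 49 y = 0.
This matches the Chebyshev equation (1 - x^2) y'' - x y' + n^2 y = 0 (note the -x y' term, not -2x y') with n^2 = 49, so n = 7; the polynomial solution is T_7(x).
With y = sum_k a_k x^k, matching x^k gives (k+2)(k+1) a_{k+2} = (k^2 - n^2) a_k = (k - 7)(k + 7) a_k. The right side vanishes at k = 7, so the series with the parity of 7 terminates at degree 7.
Standard normalization: leading coefficient of T_n is 2^(n-1), so a_7 = 2^6 = 64. Work downward with a_k = (k+1)(k+2) a_{k+2} / ((k - 7)(k + 7)):
  a_5 = (6)(7)(64) / ((5 - 7)(5 + 7)) = 2688/(-24) = -112
  a_3 = (4)(5)(-112) / ((3 - 7)(3 + 7)) = -2240/(-40) = 56
  a_1 = (2)(3)(56) / ((1 - 7)(1 + 7)) = 336/(-48) = -7
Hence T_7(x) = 64 x^7 - 112 x^5 + 56 x^3 - 7 x.

T_7(x); series = 64 x^7 - 112 x^5 + 56 x^3 - 7 x


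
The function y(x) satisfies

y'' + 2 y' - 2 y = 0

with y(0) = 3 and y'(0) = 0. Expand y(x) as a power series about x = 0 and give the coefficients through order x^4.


Ansatz: y(x) = sum_{n>=0} a_n x^n, so y'(x) = sum_{n>=1} n a_n x^(n-1) and y''(x) = sum_{n>=2} n(n-1) a_n x^(n-2).
Substitute into P(x) y'' + Q(x) y' + R(x) y = 0 with P(x) = 1, Q(x) = 2, R(x) = -2, and match powers of x.
Initial conditions: a_0 = 3, a_1 = 0.
Setting the coefficient of each power of x to zero and solving order by order (substituting the coefficients already found):
  x^0: 2 a_2 + 2 a_1 - 2 a_0 = 0  ->  2 a_2 = -2 a_1 + 2 a_0 = 6  ->  a_2 = 3
  x^1: 6 a_3 + 4 a_2 - 2 a_1 = 0  ->  6 a_3 = -4 a_2 + 2 a_1 = -12  ->  a_3 = -2
  x^2: 12 a_4 + 6 a_3 - 2 a_2 = 0  ->  12 a_4 = -6 a_3 + 2 a_2 = 18  ->  a_4 = 3/2
Truncated series: y(x) = 3 + 3 x^2 - 2 x^3 + (3/2) x^4 + O(x^5).

a_0 = 3; a_1 = 0; a_2 = 3; a_3 = -2; a_4 = 3/2


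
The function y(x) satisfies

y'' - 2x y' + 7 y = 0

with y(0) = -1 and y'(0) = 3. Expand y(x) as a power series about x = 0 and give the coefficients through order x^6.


Ansatz: y(x) = sum_{n>=0} a_n x^n, so y'(x) = sum_{n>=1} n a_n x^(n-1) and y''(x) = sum_{n>=2} n(n-1) a_n x^(n-2).
Substitute into P(x) y'' + Q(x) y' + R(x) y = 0 with P(x) = 1, Q(x) = -2x, R(x) = 7, and match powers of x.
Initial conditions: a_0 = -1, a_1 = 3.
Setting the coefficient of each power of x to zero and solving order by order (substituting the coefficients already found):
  x^0: 2 a_2 + 7 a_0 = 0  ->  2 a_2 = -7 a_0 = 7  ->  a_2 = 7/2
  x^1: 6 a_3 + 5 a_1 = 0  ->  6 a_3 = -5 a_1 = -15  ->  a_3 = -5/2
  x^2: 12 a_4 + 3 a_2 = 0  ->  12 a_4 = -3 a_2 = -21/2  ->  a_4 = -7/8
  x^3: 20 a_5 + a_3 = 0  ->  20 a_5 = -a_3 = 5/2  ->  a_5 = 1/8
  x^4: 30 a_6 - a_4 = 0  ->  30 a_6 = a_4 = -7/8  ->  a_6 = -7/240
Truncated series: y(x) = -1 + 3 x + (7/2) x^2 - (5/2) x^3 - (7/8) x^4 + (1/8) x^5 - (7/240) x^6 + O(x^7).

a_0 = -1; a_1 = 3; a_2 = 7/2; a_3 = -5/2; a_4 = -7/8; a_5 = 1/8; a_6 = -7/240


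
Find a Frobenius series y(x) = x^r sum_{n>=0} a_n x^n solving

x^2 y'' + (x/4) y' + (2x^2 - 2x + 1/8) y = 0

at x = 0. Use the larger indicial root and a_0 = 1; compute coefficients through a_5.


Write in Frobenius form y'' + (p(x)/x) y' + (q(x)/x^2) y = 0:
  p(x) = 1/4,  q(x) = 2x^2 - 2x + 1/8.
Indicial equation: r(r-1) + (1/4) r + (1/8) = 0 -> roots r_1 = 1/2, r_2 = 1/4.
Take r = r_1 = 1/2. Let y(x) = x^r sum_{n>=0} a_n x^n with a_0 = 1.
Substitute y = x^r sum a_n x^n and match x^{r+n}. The recurrence is
  D(n) a_n - 2 a_{n-1} + 2 a_{n-2} = 0,  where D(n) = (r+n)(r+n-1) + (1/4)(r+n) + (1/8).
  a_n = [2 a_{n-1} - 2 a_{n-2}] / D(n).
Since the indicial polynomial factors as (r - r_1)(r - r_2), D(n) = (r_1 + n - r_1)(r_1 + n - r_2) = n(n + 1/4).
Evaluating step by step (a_0 = 1):
  n = 1: D(1) = 1(1 + 1/4) = 5/4; numerator = 2(1) = 2; a_1 = (2)/(5/4) = 8/5
  n = 2: D(2) = 2(2 + 1/4) = 9/2; numerator = 2(8/5) - 2(1) = 6/5; a_2 = (6/5)/(9/2) = 4/15
  n = 3: D(3) = 3(3 + 1/4) = 39/4; numerator = 2(4/15) - 2(8/5) = -8/3; a_3 = (-8/3)/(39/4) = -32/117
  n = 4: D(4) = 4(4 + 1/4) = 17; numerator = 2(-32/117) - 2(4/15) = -632/585; a_4 = (-632/585)/(17) = -632/9945
  n = 5: D(5) = 5(5 + 1/4) = 105/4; numerator = 2(-632/9945) - 2(-32/117) = 464/1105; a_5 = (464/1105)/(105/4) = 1856/116025

r = 1/2; a_0 = 1; a_1 = 8/5; a_2 = 4/15; a_3 = -32/117; a_4 = -632/9945; a_5 = 1856/116025


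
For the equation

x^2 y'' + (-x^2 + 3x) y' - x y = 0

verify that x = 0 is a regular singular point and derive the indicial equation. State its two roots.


Divide by x^2 to reach normal form y'' + P_1(x) y' + P_2(x) y = 0 with P_1(x) = -1 + 3/x and P_2(x) = -1/x.
x = 0 is a singular point because the y'-coefficient -1 + 3/x has a pole at x = 0 and the y-coefficient -1/x has a pole at x = 0.
It is a regular singular point because x P_1(x) = p(x) = 3 - x and x^2 P_2(x) = q(x) = -x are polynomials, hence analytic at x = 0.
p(0) = 3,  q(0) = 0.
Indicial equation: r(r-1) + p(0) r + q(0) = 0, i.e. r^2 + (p(0) - 1) r + q(0) = 0, i.e. r^2 + 2 r = 0.
Discriminant: (2)^2 - 4(0) = 4, so r = (-2 ± 2)/2.
Solving: r_1 = 0, r_2 = -2.

indicial: r^2 + 2 r = 0; roots r_1 = 0, r_2 = -2


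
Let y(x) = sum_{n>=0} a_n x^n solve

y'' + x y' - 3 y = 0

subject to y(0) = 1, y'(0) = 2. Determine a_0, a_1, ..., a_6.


Ansatz: y(x) = sum_{n>=0} a_n x^n, so y'(x) = sum_{n>=1} n a_n x^(n-1) and y''(x) = sum_{n>=2} n(n-1) a_n x^(n-2).
Substitute into P(x) y'' + Q(x) y' + R(x) y = 0 with P(x) = 1, Q(x) = x, R(x) = -3, and match powers of x.
Initial conditions: a_0 = 1, a_1 = 2.
Setting the coefficient of each power of x to zero and solving order by order (substituting the coefficients already found):
  x^0: 2 a_2 - 3 a_0 = 0  ->  2 a_2 = 3 a_0 = 3  ->  a_2 = 3/2
  x^1: 6 a_3 - 2 a_1 = 0  ->  6 a_3 = 2 a_1 = 4  ->  a_3 = 2/3
  x^2: 12 a_4 - a_2 = 0  ->  12 a_4 = a_2 = 3/2  ->  a_4 = 1/8
  x^3: 20 a_5 = 0  ->  a_5 = 0
  x^4: 30 a_6 + a_4 = 0  ->  30 a_6 = -a_4 = -1/8  ->  a_6 = -1/240
Truncated series: y(x) = 1 + 2 x + (3/2) x^2 + (2/3) x^3 + (1/8) x^4 - (1/240) x^6 + O(x^7).

a_0 = 1; a_1 = 2; a_2 = 3/2; a_3 = 2/3; a_4 = 1/8; a_5 = 0; a_6 = -1/240


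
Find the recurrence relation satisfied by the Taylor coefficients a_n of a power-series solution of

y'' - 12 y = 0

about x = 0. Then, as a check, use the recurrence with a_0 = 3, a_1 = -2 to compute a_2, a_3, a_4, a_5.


Substitute y = sum_n a_n x^n into y'' + (const) y = 0.
y''(x) = sum_{n>=0} (n+2)(n+1) a_{n+2} x^n.
The ODE becomes sum_n [(n+2)(n+1) a_{n+2} - 12 a_n] x^n = 0.
Setting each coefficient to zero gives the recurrence:
  (n+2)(n+1) a_{n+2} - 12 a_n = 0,
  a_{n+2} = 12 / ((n+1)(n+2)) a_n.

Check with a_0 = 3, a_1 = -2 (apply the recurrence for n = 0, 1, 2, 3): a_0 = 3, a_1 = -2, a_2 = 18, a_3 = -4, a_4 = 18, a_5 = -12/5.

a_{n+2} = 12/((n+1)(n+2)) * a_n; check: a_0 = 3, a_1 = -2, a_2 = 18, a_3 = -4, a_4 = 18, a_5 = -12/5


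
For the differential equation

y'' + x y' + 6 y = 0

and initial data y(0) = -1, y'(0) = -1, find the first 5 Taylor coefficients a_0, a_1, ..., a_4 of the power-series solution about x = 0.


Ansatz: y(x) = sum_{n>=0} a_n x^n, so y'(x) = sum_{n>=1} n a_n x^(n-1) and y''(x) = sum_{n>=2} n(n-1) a_n x^(n-2).
Substitute into P(x) y'' + Q(x) y' + R(x) y = 0 with P(x) = 1, Q(x) = x, R(x) = 6, and match powers of x.
Initial conditions: a_0 = -1, a_1 = -1.
Setting the coefficient of each power of x to zero and solving order by order (substituting the coefficients already found):
  x^0: 2 a_2 + 6 a_0 = 0  ->  2 a_2 = -6 a_0 = 6  ->  a_2 = 3
  x^1: 6 a_3 + 7 a_1 = 0  ->  6 a_3 = -7 a_1 = 7  ->  a_3 = 7/6
  x^2: 12 a_4 + 8 a_2 = 0  ->  12 a_4 = -8 a_2 = -24  ->  a_4 = -2
Truncated series: y(x) = -1 - x + 3 x^2 + (7/6) x^3 - 2 x^4 + O(x^5).

a_0 = -1; a_1 = -1; a_2 = 3; a_3 = 7/6; a_4 = -2


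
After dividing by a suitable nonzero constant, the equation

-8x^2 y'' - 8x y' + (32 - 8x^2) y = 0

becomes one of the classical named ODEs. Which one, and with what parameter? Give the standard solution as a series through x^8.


All three coefficients share the factor -8; dividing through by -8 gives  x^2 y'' + x y' + (x^2 - 4) y = 0.
This matches the Bessel equation x^2 y'' + x y' + (x^2 - nu^2) y = 0 with nu^2 = 4, so nu = 2; the solution bounded at x = 0 is J_2(x).
Frobenius at x = 0: indicial roots ±nu; for r = nu the recurrence k(k + 2nu) c_k = -c_{k-2} gives the standard series J_nu(x) = sum_{k>=0} (-1)^k / (k! (k+nu)!) (x/2)^(2k+nu). Evaluate the first 4 terms:
  k = 0: (-1)^0 / (0! * 2! * 2^2) x^2 = 1/(1*2*4) x^2 = (1/8) x^2
  k = 1: (-1)^1 / (1! * 3! * 2^4) x^4 = -1/(1*6*16) x^4 = (-1/96) x^4
  k = 2: (-1)^2 / (2! * 4! * 2^6) x^6 = 1/(2*24*64) x^6 = (1/3072) x^6
  k = 3: (-1)^3 / (3! * 5! * 2^8) x^8 = -1/(6*120*256) x^8 = (-1/184320) x^8
Hence J_2(x) = -x^8/184320 + x^6/3072 - x^4/96 + x^2/8 + ....

J_2(x); series = -x^8/184320 + x^6/3072 - x^4/96 + x^2/8


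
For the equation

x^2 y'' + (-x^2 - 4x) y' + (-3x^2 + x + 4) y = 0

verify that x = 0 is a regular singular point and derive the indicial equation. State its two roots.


Divide by x^2 to reach normal form y'' + P_1(x) y' + P_2(x) y = 0 with P_1(x) = -1 - 4/x and P_2(x) = -3 + 1/x + 4/x^2.
x = 0 is a singular point because the y'-coefficient -1 - 4/x has a pole at x = 0 and the y-coefficient -3 + 1/x + 4/x^2 has a pole at x = 0.
It is a regular singular point because x P_1(x) = p(x) = -x - 4 and x^2 P_2(x) = q(x) = -3x^2 + x + 4 are polynomials, hence analytic at x = 0.
p(0) = -4,  q(0) = 4.
Indicial equation: r(r-1) + p(0) r + q(0) = 0, i.e. r^2 + (p(0) - 1) r + q(0) = 0, i.e. r^2 - 5 r + 4 = 0.
Discriminant: (-5)^2 - 4(4) = 9, so r = (5 ± 3)/2.
Solving: r_1 = 4, r_2 = 1.

indicial: r^2 - 5 r + 4 = 0; roots r_1 = 4, r_2 = 1


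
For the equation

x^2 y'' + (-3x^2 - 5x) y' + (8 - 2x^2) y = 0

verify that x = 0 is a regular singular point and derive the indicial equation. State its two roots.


Divide by x^2 to reach normal form y'' + P_1(x) y' + P_2(x) y = 0 with P_1(x) = -3 - 5/x and P_2(x) = -2 + 8/x^2.
x = 0 is a singular point because the y'-coefficient -3 - 5/x has a pole at x = 0 and the y-coefficient -2 + 8/x^2 has a pole at x = 0.
It is a regular singular point because x P_1(x) = p(x) = -3x - 5 and x^2 P_2(x) = q(x) = 8 - 2x^2 are polynomials, hence analytic at x = 0.
p(0) = -5,  q(0) = 8.
Indicial equation: r(r-1) + p(0) r + q(0) = 0, i.e. r^2 + (p(0) - 1) r + q(0) = 0, i.e. r^2 - 6 r + 8 = 0.
Discriminant: (-6)^2 - 4(8) = 4, so r = (6 ± 2)/2.
Solving: r_1 = 4, r_2 = 2.

indicial: r^2 - 6 r + 8 = 0; roots r_1 = 4, r_2 = 2


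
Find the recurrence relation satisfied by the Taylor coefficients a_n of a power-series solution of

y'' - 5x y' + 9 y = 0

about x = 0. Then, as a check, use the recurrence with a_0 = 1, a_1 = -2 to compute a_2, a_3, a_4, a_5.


Substitute y = sum_n a_n x^n.
y''(x) has coefficient (n+2)(n+1) a_{n+2} at x^n;
-5 x y'(x) has coefficient -5 n a_n at x^n (shift);
9 y(x) has coefficient 9 a_n at x^n.
Matching x^n: (n+2)(n+1) a_{n+2} + (-5n + 9) a_n = 0.
Thus a_{n+2} = (5n - 9) / ((n+1)(n+2)) * a_n.

Check with a_0 = 1, a_1 = -2 (apply the recurrence for n = 0, 1, 2, 3): a_0 = 1, a_1 = -2, a_2 = -9/2, a_3 = 4/3, a_4 = -3/8, a_5 = 2/5.

a_(n+2) = (5n - 9) / ((n+1)(n+2)) * a_n; check: a_0 = 1, a_1 = -2, a_2 = -9/2, a_3 = 4/3, a_4 = -3/8, a_5 = 2/5


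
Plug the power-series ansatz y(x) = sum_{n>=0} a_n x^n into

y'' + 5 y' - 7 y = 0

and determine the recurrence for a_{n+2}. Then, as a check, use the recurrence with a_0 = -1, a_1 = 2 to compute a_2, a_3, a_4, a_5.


Substitute y = sum_n a_n x^n.
y''(x) has coefficient (n+2)(n+1) a_{n+2} at x^n;
5 y'(x) has coefficient 5 (n+1) a_{n+1} at x^n;
-7 y(x) has coefficient -7 a_n at x^n.
Matching x^n: (n+2)(n+1) a_{n+2} + 5 (n+1) a_{n+1} - 7 a_n = 0.
Thus a_{n+2} = [-5 (n+1) a_{n+1} + 7 a_n] / ((n+1)(n+2)).

Check with a_0 = -1, a_1 = 2 (apply the recurrence for n = 0, 1, 2, 3): a_0 = -1, a_1 = 2, a_2 = -17/2, a_3 = 33/2, a_4 = -307/12, a_5 = 3763/120.

a_(n+2) = [-5 (n+1) a_(n+1) + 7 a_n] / ((n+1)(n+2)); check: a_0 = -1, a_1 = 2, a_2 = -17/2, a_3 = 33/2, a_4 = -307/12, a_5 = 3763/120


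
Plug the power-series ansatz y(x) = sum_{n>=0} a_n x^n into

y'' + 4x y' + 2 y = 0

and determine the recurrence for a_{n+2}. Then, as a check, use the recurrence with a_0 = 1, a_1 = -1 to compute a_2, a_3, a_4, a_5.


Substitute y = sum_n a_n x^n.
y''(x) has coefficient (n+2)(n+1) a_{n+2} at x^n;
4 x y'(x) has coefficient 4 n a_n at x^n (shift);
2 y(x) has coefficient 2 a_n at x^n.
Matching x^n: (n+2)(n+1) a_{n+2} + (4n + 2) a_n = 0.
Thus a_{n+2} = (-4n - 2) / ((n+1)(n+2)) * a_n.

Check with a_0 = 1, a_1 = -1 (apply the recurrence for n = 0, 1, 2, 3): a_0 = 1, a_1 = -1, a_2 = -1, a_3 = 1, a_4 = 5/6, a_5 = -7/10.

a_(n+2) = (-4n - 2) / ((n+1)(n+2)) * a_n; check: a_0 = 1, a_1 = -1, a_2 = -1, a_3 = 1, a_4 = 5/6, a_5 = -7/10


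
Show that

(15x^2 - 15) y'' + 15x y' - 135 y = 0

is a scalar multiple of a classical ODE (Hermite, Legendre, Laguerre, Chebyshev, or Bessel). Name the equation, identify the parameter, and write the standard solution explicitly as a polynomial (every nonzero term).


All three coefficients share the factor -15; dividing through by -15 gives  (1 - x^2) y'' - x y' + 9 y = 0.
This matches the Chebyshev equation (1 - x^2) y'' - x y' + n^2 y = 0 (note the -x y' term, not -2x y') with n^2 = 9, so n = 3; the polynomial solution is T_3(x).
With y = sum_k a_k x^k, matching x^k gives (k+2)(k+1) a_{k+2} = (k^2 - n^2) a_k = (k - 3)(k + 3) a_k. The right side vanishes at k = 3, so the series with the parity of 3 terminates at degree 3.
Standard normalization: leading coefficient of T_n is 2^(n-1), so a_3 = 2^2 = 4. Work downward with a_k = (k+1)(k+2) a_{k+2} / ((k - 3)(k + 3)):
  a_1 = (2)(3)(4) / ((1 - 3)(1 + 3)) = 24/(-8) = -3
Hence T_3(x) = 4 x^3 - 3 x.

T_3(x); series = 4 x^3 - 3 x


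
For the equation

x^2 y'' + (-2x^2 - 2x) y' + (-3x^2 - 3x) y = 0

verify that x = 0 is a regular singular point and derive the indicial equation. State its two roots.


Divide by x^2 to reach normal form y'' + P_1(x) y' + P_2(x) y = 0 with P_1(x) = -2 - 2/x and P_2(x) = -3 - 3/x.
x = 0 is a singular point because the y'-coefficient -2 - 2/x has a pole at x = 0 and the y-coefficient -3 - 3/x has a pole at x = 0.
It is a regular singular point because x P_1(x) = p(x) = -2x - 2 and x^2 P_2(x) = q(x) = -3x^2 - 3x are polynomials, hence analytic at x = 0.
p(0) = -2,  q(0) = 0.
Indicial equation: r(r-1) + p(0) r + q(0) = 0, i.e. r^2 + (p(0) - 1) r + q(0) = 0, i.e. r^2 - 3 r = 0.
Discriminant: (-3)^2 - 4(0) = 9, so r = (3 ± 3)/2.
Solving: r_1 = 3, r_2 = 0.

indicial: r^2 - 3 r = 0; roots r_1 = 3, r_2 = 0


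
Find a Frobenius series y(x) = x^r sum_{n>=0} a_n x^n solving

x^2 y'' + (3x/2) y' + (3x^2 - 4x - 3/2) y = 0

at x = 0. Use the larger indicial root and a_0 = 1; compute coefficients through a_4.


Write in Frobenius form y'' + (p(x)/x) y' + (q(x)/x^2) y = 0:
  p(x) = 3/2,  q(x) = 3x^2 - 4x - 3/2.
Indicial equation: r(r-1) + (3/2) r + (-3/2) = 0 -> roots r_1 = 1, r_2 = -3/2.
Take r = r_1 = 1. Let y(x) = x^r sum_{n>=0} a_n x^n with a_0 = 1.
Substitute y = x^r sum a_n x^n and match x^{r+n}. The recurrence is
  D(n) a_n - 4 a_{n-1} + 3 a_{n-2} = 0,  where D(n) = (r+n)(r+n-1) + (3/2)(r+n) + (-3/2).
  a_n = [4 a_{n-1} - 3 a_{n-2}] / D(n).
Since the indicial polynomial factors as (r - r_1)(r - r_2), D(n) = (r_1 + n - r_1)(r_1 + n - r_2) = n(n + 5/2).
Evaluating step by step (a_0 = 1):
  n = 1: D(1) = 1(1 + 5/2) = 7/2; numerator = 4(1) = 4; a_1 = (4)/(7/2) = 8/7
  n = 2: D(2) = 2(2 + 5/2) = 9; numerator = 4(8/7) - 3(1) = 11/7; a_2 = (11/7)/(9) = 11/63
  n = 3: D(3) = 3(3 + 5/2) = 33/2; numerator = 4(11/63) - 3(8/7) = -172/63; a_3 = (-172/63)/(33/2) = -344/2079
  n = 4: D(4) = 4(4 + 5/2) = 26; numerator = 4(-344/2079) - 3(11/63) = -2465/2079; a_4 = (-2465/2079)/(26) = -2465/54054

r = 1; a_0 = 1; a_1 = 8/7; a_2 = 11/63; a_3 = -344/2079; a_4 = -2465/54054


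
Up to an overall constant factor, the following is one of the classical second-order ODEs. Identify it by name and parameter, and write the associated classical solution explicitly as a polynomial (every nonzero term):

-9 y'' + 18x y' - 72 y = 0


All three coefficients share the factor -9; dividing through by -9 gives  y'' - 2x y' + 8 y = 0.
This matches the Hermite equation y'' - 2x y' + 2n y = 0 with 2n = 8, so n = 4; the polynomial solution is H_4(x).
With y = sum_k a_k x^k, matching x^k gives (k+2)(k+1) a_{k+2} = 2(k - n) a_k = 2(k - 4) a_k. The right side vanishes at k = 4, so the series with the parity of 4 terminates at degree 4.
Standard normalization: leading coefficient of H_n is 2^n, so a_4 = 2^4 = 16. Work downward with a_k = (k+1)(k+2) a_{k+2} / (2(k - n)):
  a_2 = (3)(4)(16) / (2(2 - 4)) = 192/(-4) = -48
  a_0 = (1)(2)(-48) / (2(0 - 4)) = -96/(-8) = 12
Hence H_4(x) = 16 x^4 - 48 x^2 + 12.

H_4(x); series = 16 x^4 - 48 x^2 + 12


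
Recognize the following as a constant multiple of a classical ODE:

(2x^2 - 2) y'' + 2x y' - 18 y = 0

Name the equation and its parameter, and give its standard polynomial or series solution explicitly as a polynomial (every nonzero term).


All three coefficients share the factor -2; dividing through by -2 gives  (1 - x^2) y'' - x y' + 9 y = 0.
This matches the Chebyshev equation (1 - x^2) y'' - x y' + n^2 y = 0 (note the -x y' term, not -2x y') with n^2 = 9, so n = 3; the polynomial solution is T_3(x).
With y = sum_k a_k x^k, matching x^k gives (k+2)(k+1) a_{k+2} = (k^2 - n^2) a_k = (k - 3)(k + 3) a_k. The right side vanishes at k = 3, so the series with the parity of 3 terminates at degree 3.
Standard normalization: leading coefficient of T_n is 2^(n-1), so a_3 = 2^2 = 4. Work downward with a_k = (k+1)(k+2) a_{k+2} / ((k - 3)(k + 3)):
  a_1 = (2)(3)(4) / ((1 - 3)(1 + 3)) = 24/(-8) = -3
Hence T_3(x) = 4 x^3 - 3 x.

T_3(x); series = 4 x^3 - 3 x


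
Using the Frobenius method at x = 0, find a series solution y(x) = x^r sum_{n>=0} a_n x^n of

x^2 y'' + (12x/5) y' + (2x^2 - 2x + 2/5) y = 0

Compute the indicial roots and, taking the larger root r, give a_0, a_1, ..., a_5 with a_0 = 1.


Write in Frobenius form y'' + (p(x)/x) y' + (q(x)/x^2) y = 0:
  p(x) = 12/5,  q(x) = 2x^2 - 2x + 2/5.
Indicial equation: r(r-1) + (12/5) r + (2/5) = 0 -> roots r_1 = -2/5, r_2 = -1.
Take r = r_1 = -2/5. Let y(x) = x^r sum_{n>=0} a_n x^n with a_0 = 1.
Substitute y = x^r sum a_n x^n and match x^{r+n}. The recurrence is
  D(n) a_n - 2 a_{n-1} + 2 a_{n-2} = 0,  where D(n) = (r+n)(r+n-1) + (12/5)(r+n) + (2/5).
  a_n = [2 a_{n-1} - 2 a_{n-2}] / D(n).
Since the indicial polynomial factors as (r - r_1)(r - r_2), D(n) = (r_1 + n - r_1)(r_1 + n - r_2) = n(n + 3/5).
Evaluating step by step (a_0 = 1):
  n = 1: D(1) = 1(1 + 3/5) = 8/5; numerator = 2(1) = 2; a_1 = (2)/(8/5) = 5/4
  n = 2: D(2) = 2(2 + 3/5) = 26/5; numerator = 2(5/4) - 2(1) = 1/2; a_2 = (1/2)/(26/5) = 5/52
  n = 3: D(3) = 3(3 + 3/5) = 54/5; numerator = 2(5/52) - 2(5/4) = -30/13; a_3 = (-30/13)/(54/5) = -25/117
  n = 4: D(4) = 4(4 + 3/5) = 92/5; numerator = 2(-25/117) - 2(5/52) = -145/234; a_4 = (-145/234)/(92/5) = -725/21528
  n = 5: D(5) = 5(5 + 3/5) = 28; numerator = 2(-725/21528) - 2(-25/117) = 3875/10764; a_5 = (3875/10764)/(28) = 3875/301392

r = -2/5; a_0 = 1; a_1 = 5/4; a_2 = 5/52; a_3 = -25/117; a_4 = -725/21528; a_5 = 3875/301392


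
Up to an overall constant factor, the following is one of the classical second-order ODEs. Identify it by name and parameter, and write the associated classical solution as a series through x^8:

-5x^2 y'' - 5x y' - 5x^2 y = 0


All three coefficients share the factor -5; dividing through by -5 gives  x^2 y'' + x y' + x^2 y = 0.
This matches the Bessel equation x^2 y'' + x y' + (x^2 - nu^2) y = 0 with nu^2 = 0, so nu = 0; the solution bounded at x = 0 is J_0(x).
Frobenius at x = 0: indicial roots ±nu; for r = nu the recurrence k(k + 2nu) c_k = -c_{k-2} gives the standard series J_nu(x) = sum_{k>=0} (-1)^k / (k! (k+nu)!) (x/2)^(2k+nu). Evaluate the first 5 terms:
  k = 0: (-1)^0 / (0! * 0! * 2^0) x^0 = 1/(1*1*1) x^0 = (1) x^0
  k = 1: (-1)^1 / (1! * 1! * 2^2) x^2 = -1/(1*1*4) x^2 = (-1/4) x^2
  k = 2: (-1)^2 / (2! * 2! * 2^4) x^4 = 1/(2*2*16) x^4 = (1/64) x^4
  k = 3: (-1)^3 / (3! * 3! * 2^6) x^6 = -1/(6*6*64) x^6 = (-1/2304) x^6
  k = 4: (-1)^4 / (4! * 4! * 2^8) x^8 = 1/(24*24*256) x^8 = (1/147456) x^8
Hence J_0(x) = x^8/147456 - x^6/2304 + x^4/64 - x^2/4 + 1 + ....

J_0(x); series = x^8/147456 - x^6/2304 + x^4/64 - x^2/4 + 1


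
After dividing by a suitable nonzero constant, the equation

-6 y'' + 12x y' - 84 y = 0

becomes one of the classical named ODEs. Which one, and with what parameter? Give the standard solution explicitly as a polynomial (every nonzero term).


All three coefficients share the factor -6; dividing through by -6 gives  y'' - 2x y' + 14 y = 0.
This matches the Hermite equation y'' - 2x y' + 2n y = 0 with 2n = 14, so n = 7; the polynomial solution is H_7(x).
With y = sum_k a_k x^k, matching x^k gives (k+2)(k+1) a_{k+2} = 2(k - n) a_k = 2(k - 7) a_k. The right side vanishes at k = 7, so the series with the parity of 7 terminates at degree 7.
Standard normalization: leading coefficient of H_n is 2^n, so a_7 = 2^7 = 128. Work downward with a_k = (k+1)(k+2) a_{k+2} / (2(k - n)):
  a_5 = (6)(7)(128) / (2(5 - 7)) = 5376/(-4) = -1344
  a_3 = (4)(5)(-1344) / (2(3 - 7)) = -26880/(-8) = 3360
  a_1 = (2)(3)(3360) / (2(1 - 7)) = 20160/(-12) = -1680
Hence H_7(x) = 128 x^7 - 1344 x^5 + 3360 x^3 - 1680 x.

H_7(x); series = 128 x^7 - 1344 x^5 + 3360 x^3 - 1680 x


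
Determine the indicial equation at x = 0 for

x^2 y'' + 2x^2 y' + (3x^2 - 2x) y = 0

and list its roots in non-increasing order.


Divide by x^2 to reach normal form y'' + P_1(x) y' + P_2(x) y = 0 with P_1(x) = 2 and P_2(x) = 3 - 2/x.
x = 0 is a singular point because the y-coefficient 3 - 2/x has a pole at x = 0.
It is a regular singular point because x P_1(x) = p(x) = 2x and x^2 P_2(x) = q(x) = 3x^2 - 2x are polynomials, hence analytic at x = 0.
p(0) = 0,  q(0) = 0.
Indicial equation: r(r-1) + p(0) r + q(0) = 0, i.e. r^2 + (p(0) - 1) r + q(0) = 0, i.e. r^2 - 1 r = 0.
Discriminant: (-1)^2 - 4(0) = 1, so r = (1 ± 1)/2.
Solving: r_1 = 1, r_2 = 0.

indicial: r^2 - 1 r = 0; roots r_1 = 1, r_2 = 0


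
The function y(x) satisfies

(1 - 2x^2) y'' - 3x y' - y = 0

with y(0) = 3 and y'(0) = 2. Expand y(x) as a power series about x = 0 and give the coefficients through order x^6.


Ansatz: y(x) = sum_{n>=0} a_n x^n, so y'(x) = sum_{n>=1} n a_n x^(n-1) and y''(x) = sum_{n>=2} n(n-1) a_n x^(n-2).
Substitute into P(x) y'' + Q(x) y' + R(x) y = 0 with P(x) = 1 - 2x^2, Q(x) = -3x, R(x) = -1, and match powers of x.
Initial conditions: a_0 = 3, a_1 = 2.
Setting the coefficient of each power of x to zero and solving order by order (substituting the coefficients already found):
  x^0: 2 a_2 - a_0 = 0  ->  2 a_2 = a_0 = 3  ->  a_2 = 3/2
  x^1: 6 a_3 - 4 a_1 = 0  ->  6 a_3 = 4 a_1 = 8  ->  a_3 = 4/3
  x^2: 12 a_4 - 11 a_2 = 0  ->  12 a_4 = 11 a_2 = 33/2  ->  a_4 = 11/8
  x^3: 20 a_5 - 22 a_3 = 0  ->  20 a_5 = 22 a_3 = 88/3  ->  a_5 = 22/15
  x^4: 30 a_6 - 37 a_4 = 0  ->  30 a_6 = 37 a_4 = 407/8  ->  a_6 = 407/240
Truncated series: y(x) = 3 + 2 x + (3/2) x^2 + (4/3) x^3 + (11/8) x^4 + (22/15) x^5 + (407/240) x^6 + O(x^7).

a_0 = 3; a_1 = 2; a_2 = 3/2; a_3 = 4/3; a_4 = 11/8; a_5 = 22/15; a_6 = 407/240


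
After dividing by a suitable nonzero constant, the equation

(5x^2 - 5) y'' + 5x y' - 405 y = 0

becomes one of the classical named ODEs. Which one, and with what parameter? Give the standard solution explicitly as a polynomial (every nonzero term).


All three coefficients share the factor -5; dividing through by -5 gives  (1 - x^2) y'' - x y' + 81 y = 0.
This matches the Chebyshev equation (1 - x^2) y'' - x y' + n^2 y = 0 (note the -x y' term, not -2x y') with n^2 = 81, so n = 9; the polynomial solution is T_9(x).
With y = sum_k a_k x^k, matching x^k gives (k+2)(k+1) a_{k+2} = (k^2 - n^2) a_k = (k - 9)(k + 9) a_k. The right side vanishes at k = 9, so the series with the parity of 9 terminates at degree 9.
Standard normalization: leading coefficient of T_n is 2^(n-1), so a_9 = 2^8 = 256. Work downward with a_k = (k+1)(k+2) a_{k+2} / ((k - 9)(k + 9)):
  a_7 = (8)(9)(256) / ((7 - 9)(7 + 9)) = 18432/(-32) = -576
  a_5 = (6)(7)(-576) / ((5 - 9)(5 + 9)) = -24192/(-56) = 432
  a_3 = (4)(5)(432) / ((3 - 9)(3 + 9)) = 8640/(-72) = -120
  a_1 = (2)(3)(-120) / ((1 - 9)(1 + 9)) = -720/(-80) = 9
Hence T_9(x) = 256 x^9 - 576 x^7 + 432 x^5 - 120 x^3 + 9 x.

T_9(x); series = 256 x^9 - 576 x^7 + 432 x^5 - 120 x^3 + 9 x


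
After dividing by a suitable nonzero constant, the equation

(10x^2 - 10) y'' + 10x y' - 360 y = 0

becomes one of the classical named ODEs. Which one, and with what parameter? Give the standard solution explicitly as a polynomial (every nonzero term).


All three coefficients share the factor -10; dividing through by -10 gives  (1 - x^2) y'' - x y' + 36 y = 0.
This matches the Chebyshev equation (1 - x^2) y'' - x y' + n^2 y = 0 (note the -x y' term, not -2x y') with n^2 = 36, so n = 6; the polynomial solution is T_6(x).
With y = sum_k a_k x^k, matching x^k gives (k+2)(k+1) a_{k+2} = (k^2 - n^2) a_k = (k - 6)(k + 6) a_k. The right side vanishes at k = 6, so the series with the parity of 6 terminates at degree 6.
Standard normalization: leading coefficient of T_n is 2^(n-1), so a_6 = 2^5 = 32. Work downward with a_k = (k+1)(k+2) a_{k+2} / ((k - 6)(k + 6)):
  a_4 = (5)(6)(32) / ((4 - 6)(4 + 6)) = 960/(-20) = -48
  a_2 = (3)(4)(-48) / ((2 - 6)(2 + 6)) = -576/(-32) = 18
  a_0 = (1)(2)(18) / ((0 - 6)(0 + 6)) = 36/(-36) = -1
Hence T_6(x) = 32 x^6 - 48 x^4 + 18 x^2 - 1.

T_6(x); series = 32 x^6 - 48 x^4 + 18 x^2 - 1


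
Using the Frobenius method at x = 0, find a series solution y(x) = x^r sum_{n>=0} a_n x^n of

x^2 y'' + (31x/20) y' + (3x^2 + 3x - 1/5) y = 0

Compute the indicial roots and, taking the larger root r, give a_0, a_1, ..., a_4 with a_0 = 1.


Write in Frobenius form y'' + (p(x)/x) y' + (q(x)/x^2) y = 0:
  p(x) = 31/20,  q(x) = 3x^2 + 3x - 1/5.
Indicial equation: r(r-1) + (31/20) r + (-1/5) = 0 -> roots r_1 = 1/4, r_2 = -4/5.
Take r = r_1 = 1/4. Let y(x) = x^r sum_{n>=0} a_n x^n with a_0 = 1.
Substitute y = x^r sum a_n x^n and match x^{r+n}. The recurrence is
  D(n) a_n + 3 a_{n-1} + 3 a_{n-2} = 0,  where D(n) = (r+n)(r+n-1) + (31/20)(r+n) + (-1/5).
  a_n = [-3 a_{n-1} - 3 a_{n-2}] / D(n).
Since the indicial polynomial factors as (r - r_1)(r - r_2), D(n) = (r_1 + n - r_1)(r_1 + n - r_2) = n(n + 21/20).
Evaluating step by step (a_0 = 1):
  n = 1: D(1) = 1(1 + 21/20) = 41/20; numerator = -3(1) = -3; a_1 = (-3)/(41/20) = -60/41
  n = 2: D(2) = 2(2 + 21/20) = 61/10; numerator = -3(-60/41) - 3(1) = 57/41; a_2 = (57/41)/(61/10) = 570/2501
  n = 3: D(3) = 3(3 + 21/20) = 243/20; numerator = -3(570/2501) - 3(-60/41) = 9270/2501; a_3 = (9270/2501)/(243/20) = 20600/67527
  n = 4: D(4) = 4(4 + 21/20) = 101/5; numerator = -3(20600/67527) - 3(570/2501) = -590/369; a_4 = (-590/369)/(101/5) = -2950/37269

r = 1/4; a_0 = 1; a_1 = -60/41; a_2 = 570/2501; a_3 = 20600/67527; a_4 = -2950/37269


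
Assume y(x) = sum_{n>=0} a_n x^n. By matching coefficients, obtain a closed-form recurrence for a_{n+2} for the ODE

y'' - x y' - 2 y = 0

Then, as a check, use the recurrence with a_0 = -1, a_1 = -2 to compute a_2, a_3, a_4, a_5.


Substitute y = sum_n a_n x^n.
y''(x) has coefficient (n+2)(n+1) a_{n+2} at x^n;
-x y'(x) has coefficient -n a_n at x^n (shift);
-2 y(x) has coefficient -2 a_n at x^n.
Matching x^n: (n+2)(n+1) a_{n+2} + (-n - 2) a_n = 0.
Thus a_{n+2} = (n + 2) / ((n+1)(n+2)) * a_n.

Check with a_0 = -1, a_1 = -2 (apply the recurrence for n = 0, 1, 2, 3): a_0 = -1, a_1 = -2, a_2 = -1, a_3 = -1, a_4 = -1/3, a_5 = -1/4.

a_(n+2) = (n + 2) / ((n+1)(n+2)) * a_n; check: a_0 = -1, a_1 = -2, a_2 = -1, a_3 = -1, a_4 = -1/3, a_5 = -1/4


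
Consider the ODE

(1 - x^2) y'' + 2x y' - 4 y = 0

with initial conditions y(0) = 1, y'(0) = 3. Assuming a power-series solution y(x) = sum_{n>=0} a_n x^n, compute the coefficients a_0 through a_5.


Ansatz: y(x) = sum_{n>=0} a_n x^n, so y'(x) = sum_{n>=1} n a_n x^(n-1) and y''(x) = sum_{n>=2} n(n-1) a_n x^(n-2).
Substitute into P(x) y'' + Q(x) y' + R(x) y = 0 with P(x) = 1 - x^2, Q(x) = 2x, R(x) = -4, and match powers of x.
Initial conditions: a_0 = 1, a_1 = 3.
Setting the coefficient of each power of x to zero and solving order by order (substituting the coefficients already found):
  x^0: 2 a_2 - 4 a_0 = 0  ->  2 a_2 = 4 a_0 = 4  ->  a_2 = 2
  x^1: 6 a_3 - 2 a_1 = 0  ->  6 a_3 = 2 a_1 = 6  ->  a_3 = 1
  x^2: 12 a_4 - 2 a_2 = 0  ->  12 a_4 = 2 a_2 = 4  ->  a_4 = 1/3
  x^3: 20 a_5 - 4 a_3 = 0  ->  20 a_5 = 4 a_3 = 4  ->  a_5 = 1/5
Truncated series: y(x) = 1 + 3 x + 2 x^2 + x^3 + (1/3) x^4 + (1/5) x^5 + O(x^6).

a_0 = 1; a_1 = 3; a_2 = 2; a_3 = 1; a_4 = 1/3; a_5 = 1/5


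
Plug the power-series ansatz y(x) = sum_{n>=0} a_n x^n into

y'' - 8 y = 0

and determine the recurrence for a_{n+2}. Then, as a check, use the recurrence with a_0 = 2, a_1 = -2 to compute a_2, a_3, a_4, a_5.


Substitute y = sum_n a_n x^n into y'' + (const) y = 0.
y''(x) = sum_{n>=0} (n+2)(n+1) a_{n+2} x^n.
The ODE becomes sum_n [(n+2)(n+1) a_{n+2} - 8 a_n] x^n = 0.
Setting each coefficient to zero gives the recurrence:
  (n+2)(n+1) a_{n+2} - 8 a_n = 0,
  a_{n+2} = 8 / ((n+1)(n+2)) a_n.

Check with a_0 = 2, a_1 = -2 (apply the recurrence for n = 0, 1, 2, 3): a_0 = 2, a_1 = -2, a_2 = 8, a_3 = -8/3, a_4 = 16/3, a_5 = -16/15.

a_{n+2} = 8/((n+1)(n+2)) * a_n; check: a_0 = 2, a_1 = -2, a_2 = 8, a_3 = -8/3, a_4 = 16/3, a_5 = -16/15


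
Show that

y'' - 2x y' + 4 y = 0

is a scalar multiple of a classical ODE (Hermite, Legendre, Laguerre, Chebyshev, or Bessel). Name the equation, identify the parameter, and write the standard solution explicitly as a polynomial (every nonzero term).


The equation is already in a standard form:  y'' - 2x y' + 4 y = 0.
This matches the Hermite equation y'' - 2x y' + 2n y = 0 with 2n = 4, so n = 2; the polynomial solution is H_2(x).
With y = sum_k a_k x^k, matching x^k gives (k+2)(k+1) a_{k+2} = 2(k - n) a_k = 2(k - 2) a_k. The right side vanishes at k = 2, so the series with the parity of 2 terminates at degree 2.
Standard normalization: leading coefficient of H_n is 2^n, so a_2 = 2^2 = 4. Work downward with a_k = (k+1)(k+2) a_{k+2} / (2(k - n)):
  a_0 = (1)(2)(4) / (2(0 - 2)) = 8/(-4) = -2
Hence H_2(x) = 4 x^2 - 2.

H_2(x); series = 4 x^2 - 2


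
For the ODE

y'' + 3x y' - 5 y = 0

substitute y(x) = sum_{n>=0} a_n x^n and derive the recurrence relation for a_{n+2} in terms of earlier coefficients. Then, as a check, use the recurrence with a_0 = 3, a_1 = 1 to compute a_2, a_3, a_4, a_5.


Substitute y = sum_n a_n x^n.
y''(x) has coefficient (n+2)(n+1) a_{n+2} at x^n;
3 x y'(x) has coefficient 3 n a_n at x^n (shift);
-5 y(x) has coefficient -5 a_n at x^n.
Matching x^n: (n+2)(n+1) a_{n+2} + (3n - 5) a_n = 0.
Thus a_{n+2} = (-3n + 5) / ((n+1)(n+2)) * a_n.

Check with a_0 = 3, a_1 = 1 (apply the recurrence for n = 0, 1, 2, 3): a_0 = 3, a_1 = 1, a_2 = 15/2, a_3 = 1/3, a_4 = -5/8, a_5 = -1/15.

a_(n+2) = (-3n + 5) / ((n+1)(n+2)) * a_n; check: a_0 = 3, a_1 = 1, a_2 = 15/2, a_3 = 1/3, a_4 = -5/8, a_5 = -1/15


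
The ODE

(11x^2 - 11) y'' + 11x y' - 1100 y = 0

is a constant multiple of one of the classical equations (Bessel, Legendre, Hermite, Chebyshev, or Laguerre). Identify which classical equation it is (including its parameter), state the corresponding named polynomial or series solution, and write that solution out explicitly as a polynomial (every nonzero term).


All three coefficients share the factor -11; dividing through by -11 gives  (1 - x^2) y'' - x y' + 100 y = 0.
This matches the Chebyshev equation (1 - x^2) y'' - x y' + n^2 y = 0 (note the -x y' term, not -2x y') with n^2 = 100, so n = 10; the polynomial solution is T_10(x).
With y = sum_k a_k x^k, matching x^k gives (k+2)(k+1) a_{k+2} = (k^2 - n^2) a_k = (k - 10)(k + 10) a_k. The right side vanishes at k = 10, so the series with the parity of 10 terminates at degree 10.
Standard normalization: leading coefficient of T_n is 2^(n-1), so a_10 = 2^9 = 512. Work downward with a_k = (k+1)(k+2) a_{k+2} / ((k - 10)(k + 10)):
  a_8 = (9)(10)(512) / ((8 - 10)(8 + 10)) = 46080/(-36) = -1280
  a_6 = (7)(8)(-1280) / ((6 - 10)(6 + 10)) = -71680/(-64) = 1120
  a_4 = (5)(6)(1120) / ((4 - 10)(4 + 10)) = 33600/(-84) = -400
  a_2 = (3)(4)(-400) / ((2 - 10)(2 + 10)) = -4800/(-96) = 50
  a_0 = (1)(2)(50) / ((0 - 10)(0 + 10)) = 100/(-100) = -1
Hence T_10(x) = 512 x^10 - 1280 x^8 + 1120 x^6 - 400 x^4 + 50 x^2 - 1.

T_10(x); series = 512 x^10 - 1280 x^8 + 1120 x^6 - 400 x^4 + 50 x^2 - 1


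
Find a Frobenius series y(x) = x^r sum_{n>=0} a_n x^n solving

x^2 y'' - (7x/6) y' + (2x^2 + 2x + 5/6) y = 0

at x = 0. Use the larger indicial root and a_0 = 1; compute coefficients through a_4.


Write in Frobenius form y'' + (p(x)/x) y' + (q(x)/x^2) y = 0:
  p(x) = -7/6,  q(x) = 2x^2 + 2x + 5/6.
Indicial equation: r(r-1) + (-7/6) r + (5/6) = 0 -> roots r_1 = 5/3, r_2 = 1/2.
Take r = r_1 = 5/3. Let y(x) = x^r sum_{n>=0} a_n x^n with a_0 = 1.
Substitute y = x^r sum a_n x^n and match x^{r+n}. The recurrence is
  D(n) a_n + 2 a_{n-1} + 2 a_{n-2} = 0,  where D(n) = (r+n)(r+n-1) + (-7/6)(r+n) + (5/6).
  a_n = [-2 a_{n-1} - 2 a_{n-2}] / D(n).
Since the indicial polynomial factors as (r - r_1)(r - r_2), D(n) = (r_1 + n - r_1)(r_1 + n - r_2) = n(n + 7/6).
Evaluating step by step (a_0 = 1):
  n = 1: D(1) = 1(1 + 7/6) = 13/6; numerator = -2(1) = -2; a_1 = (-2)/(13/6) = -12/13
  n = 2: D(2) = 2(2 + 7/6) = 19/3; numerator = -2(-12/13) - 2(1) = -2/13; a_2 = (-2/13)/(19/3) = -6/247
  n = 3: D(3) = 3(3 + 7/6) = 25/2; numerator = -2(-6/247) - 2(-12/13) = 36/19; a_3 = (36/19)/(25/2) = 72/475
  n = 4: D(4) = 4(4 + 7/6) = 62/3; numerator = -2(72/475) - 2(-6/247) = -1572/6175; a_4 = (-1572/6175)/(62/3) = -2358/191425

r = 5/3; a_0 = 1; a_1 = -12/13; a_2 = -6/247; a_3 = 72/475; a_4 = -2358/191425


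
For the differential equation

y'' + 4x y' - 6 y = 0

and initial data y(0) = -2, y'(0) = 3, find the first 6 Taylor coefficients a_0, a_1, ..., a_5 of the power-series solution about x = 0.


Ansatz: y(x) = sum_{n>=0} a_n x^n, so y'(x) = sum_{n>=1} n a_n x^(n-1) and y''(x) = sum_{n>=2} n(n-1) a_n x^(n-2).
Substitute into P(x) y'' + Q(x) y' + R(x) y = 0 with P(x) = 1, Q(x) = 4x, R(x) = -6, and match powers of x.
Initial conditions: a_0 = -2, a_1 = 3.
Setting the coefficient of each power of x to zero and solving order by order (substituting the coefficients already found):
  x^0: 2 a_2 - 6 a_0 = 0  ->  2 a_2 = 6 a_0 = -12  ->  a_2 = -6
  x^1: 6 a_3 - 2 a_1 = 0  ->  6 a_3 = 2 a_1 = 6  ->  a_3 = 1
  x^2: 12 a_4 + 2 a_2 = 0  ->  12 a_4 = -2 a_2 = 12  ->  a_4 = 1
  x^3: 20 a_5 + 6 a_3 = 0  ->  20 a_5 = -6 a_3 = -6  ->  a_5 = -3/10
Truncated series: y(x) = -2 + 3 x - 6 x^2 + x^3 + x^4 - (3/10) x^5 + O(x^6).

a_0 = -2; a_1 = 3; a_2 = -6; a_3 = 1; a_4 = 1; a_5 = -3/10


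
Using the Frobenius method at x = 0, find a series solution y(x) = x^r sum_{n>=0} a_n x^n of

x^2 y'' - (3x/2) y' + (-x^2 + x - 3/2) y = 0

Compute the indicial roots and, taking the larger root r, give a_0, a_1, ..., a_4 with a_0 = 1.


Write in Frobenius form y'' + (p(x)/x) y' + (q(x)/x^2) y = 0:
  p(x) = -3/2,  q(x) = -x^2 + x - 3/2.
Indicial equation: r(r-1) + (-3/2) r + (-3/2) = 0 -> roots r_1 = 3, r_2 = -1/2.
Take r = r_1 = 3. Let y(x) = x^r sum_{n>=0} a_n x^n with a_0 = 1.
Substitute y = x^r sum a_n x^n and match x^{r+n}. The recurrence is
  D(n) a_n + 1 a_{n-1} - 1 a_{n-2} = 0,  where D(n) = (r+n)(r+n-1) + (-3/2)(r+n) + (-3/2).
  a_n = [-1 a_{n-1} + 1 a_{n-2}] / D(n).
Since the indicial polynomial factors as (r - r_1)(r - r_2), D(n) = (r_1 + n - r_1)(r_1 + n - r_2) = n(n + 7/2).
Evaluating step by step (a_0 = 1):
  n = 1: D(1) = 1(1 + 7/2) = 9/2; numerator = -1(1) = -1; a_1 = (-1)/(9/2) = -2/9
  n = 2: D(2) = 2(2 + 7/2) = 11; numerator = -1(-2/9) + 1(1) = 11/9; a_2 = (11/9)/(11) = 1/9
  n = 3: D(3) = 3(3 + 7/2) = 39/2; numerator = -1(1/9) + 1(-2/9) = -1/3; a_3 = (-1/3)/(39/2) = -2/117
  n = 4: D(4) = 4(4 + 7/2) = 30; numerator = -1(-2/117) + 1(1/9) = 5/39; a_4 = (5/39)/(30) = 1/234

r = 3; a_0 = 1; a_1 = -2/9; a_2 = 1/9; a_3 = -2/117; a_4 = 1/234


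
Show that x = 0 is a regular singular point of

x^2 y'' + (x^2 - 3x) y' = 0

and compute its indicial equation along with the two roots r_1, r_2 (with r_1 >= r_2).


Divide by x^2 to reach normal form y'' + P_1(x) y' + P_2(x) y = 0 with P_1(x) = 1 - 3/x and P_2(x) = 0.
x = 0 is a singular point because the y'-coefficient 1 - 3/x has a pole at x = 0.
It is a regular singular point because x P_1(x) = p(x) = x - 3 and x^2 P_2(x) = q(x) = 0 are polynomials, hence analytic at x = 0.
p(0) = -3,  q(0) = 0.
Indicial equation: r(r-1) + p(0) r + q(0) = 0, i.e. r^2 + (p(0) - 1) r + q(0) = 0, i.e. r^2 - 4 r = 0.
Discriminant: (-4)^2 - 4(0) = 16, so r = (4 ± 4)/2.
Solving: r_1 = 4, r_2 = 0.

indicial: r^2 - 4 r = 0; roots r_1 = 4, r_2 = 0


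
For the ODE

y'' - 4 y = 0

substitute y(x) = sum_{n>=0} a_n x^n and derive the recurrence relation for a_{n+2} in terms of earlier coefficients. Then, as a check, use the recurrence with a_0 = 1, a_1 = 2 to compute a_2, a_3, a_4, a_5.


Substitute y = sum_n a_n x^n into y'' + (const) y = 0.
y''(x) = sum_{n>=0} (n+2)(n+1) a_{n+2} x^n.
The ODE becomes sum_n [(n+2)(n+1) a_{n+2} - 4 a_n] x^n = 0.
Setting each coefficient to zero gives the recurrence:
  (n+2)(n+1) a_{n+2} - 4 a_n = 0,
  a_{n+2} = 4 / ((n+1)(n+2)) a_n.

Check with a_0 = 1, a_1 = 2 (apply the recurrence for n = 0, 1, 2, 3): a_0 = 1, a_1 = 2, a_2 = 2, a_3 = 4/3, a_4 = 2/3, a_5 = 4/15.

a_{n+2} = 4/((n+1)(n+2)) * a_n; check: a_0 = 1, a_1 = 2, a_2 = 2, a_3 = 4/3, a_4 = 2/3, a_5 = 4/15


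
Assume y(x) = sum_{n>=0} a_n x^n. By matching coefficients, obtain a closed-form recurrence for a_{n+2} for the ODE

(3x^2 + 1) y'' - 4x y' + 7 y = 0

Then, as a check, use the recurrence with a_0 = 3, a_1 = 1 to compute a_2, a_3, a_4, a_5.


Substitute y = sum_n a_n x^n.
(1 + 3 x^2) y'' contributes (n+2)(n+1) a_{n+2} + 3 n(n-1) a_n at x^n.
-4 x y'(x) contributes -4 n a_n at x^n.
7 y(x) contributes 7 a_n at x^n.
Matching x^n: (n+2)(n+1) a_{n+2} + (3 n(n-1) - 4 n + 7) a_n = 0.
Thus a_{n+2} = (-3 n(n-1) + 4 n - 7) / ((n+1)(n+2)) * a_n.

Check with a_0 = 3, a_1 = 1 (apply the recurrence for n = 0, 1, 2, 3): a_0 = 3, a_1 = 1, a_2 = -21/2, a_3 = -1/2, a_4 = 35/8, a_5 = 13/40.

a_(n+2) = (-3 n(n-1) + 4 n - 7) / ((n+1)(n+2)) * a_n; check: a_0 = 3, a_1 = 1, a_2 = -21/2, a_3 = -1/2, a_4 = 35/8, a_5 = 13/40
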